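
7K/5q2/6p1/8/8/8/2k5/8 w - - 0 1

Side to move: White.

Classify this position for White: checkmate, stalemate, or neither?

White to move; white king on h8.
In check: no.
King squares — g7: attacked by Qf7; h7: attacked by Qf7; g8: attacked by Qf7.
Legal moves for White: none.
Not in check and no legal moves → stalemate.

stalemate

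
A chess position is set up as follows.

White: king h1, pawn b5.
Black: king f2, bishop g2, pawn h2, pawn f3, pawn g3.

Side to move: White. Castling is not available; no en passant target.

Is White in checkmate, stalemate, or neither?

checkmate

White to move; white king on h1.
In check: yes, from the black bishop on g2.
King squares — g1: attacked by Kf2; g2: attacked by Kf2; h2: attacked by Pg3.
Legal moves for White: none.
In check with no legal moves → checkmate.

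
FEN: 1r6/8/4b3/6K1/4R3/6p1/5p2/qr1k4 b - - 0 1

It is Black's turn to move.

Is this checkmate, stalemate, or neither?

Black to move; black king on d1.
In check: no.
Legal moves for Black include: Rh8, Rg8+, Rf8, Re8, Rd8, Rc8, Ra8, R8b7, R8b6, R8b5+, R8b4, R8b3, R8b2, Bg8, Bc8, Bf7, Bd7, Bf5, ... (list truncated; more exist).
Black has legal moves and is not in check → neither.

neither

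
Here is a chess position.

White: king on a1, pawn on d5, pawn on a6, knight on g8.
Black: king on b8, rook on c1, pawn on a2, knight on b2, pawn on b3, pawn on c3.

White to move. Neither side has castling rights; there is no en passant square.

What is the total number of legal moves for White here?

White to move; king on a1.
In check: yes, from the black rook on c1.
Legal moves: none.
Count: 0.

0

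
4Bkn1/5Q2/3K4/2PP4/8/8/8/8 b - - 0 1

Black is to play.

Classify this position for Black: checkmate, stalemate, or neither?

Black to move; black king on f8.
In check: yes, from the white queen on f7.
King squares — e7: attacked by Kd6; f7: attacked by Be8; g7: attacked by Qf7; e8: attacked by Qf7; g8: own knight.
Legal moves for Black: none.
In check with no legal moves → checkmate.

checkmate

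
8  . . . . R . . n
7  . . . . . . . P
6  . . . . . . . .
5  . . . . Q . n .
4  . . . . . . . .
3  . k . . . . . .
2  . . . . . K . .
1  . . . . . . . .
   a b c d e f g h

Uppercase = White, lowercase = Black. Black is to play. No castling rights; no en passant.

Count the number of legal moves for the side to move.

14

Black to move; king on b3.
In check: no.
Legal moves: Nhf7, Ng6, Nxh7, Ngf7, Ne6, Ne4+, Nh3+, Nf3, Kc4, Kb4, Ka4, Ka3, Kc2, Ka2.
Count: 14.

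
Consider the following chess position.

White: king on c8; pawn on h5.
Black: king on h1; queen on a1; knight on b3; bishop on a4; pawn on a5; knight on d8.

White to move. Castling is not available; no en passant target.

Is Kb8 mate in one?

no

After Kb8: black king on h1; in check: no.
Black is not in check, so this cannot be checkmate.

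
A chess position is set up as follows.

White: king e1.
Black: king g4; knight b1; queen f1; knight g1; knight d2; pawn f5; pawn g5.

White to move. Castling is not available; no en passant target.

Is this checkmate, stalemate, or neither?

White to move; white king on e1.
In check: yes, from the black queen on f1.
King squares — d1: attacked by Qf1; f1: attacked by Nd2; d2: attacked by Nb1; e2: attacked by Qf1; f2: attacked by Qf1.
Legal moves for White: none.
In check with no legal moves → checkmate.

checkmate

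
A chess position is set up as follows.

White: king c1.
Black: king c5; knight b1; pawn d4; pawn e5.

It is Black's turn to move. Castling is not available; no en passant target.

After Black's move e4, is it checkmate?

After e4: white king on c1; in check: no.
White is not in check, so this cannot be checkmate.

no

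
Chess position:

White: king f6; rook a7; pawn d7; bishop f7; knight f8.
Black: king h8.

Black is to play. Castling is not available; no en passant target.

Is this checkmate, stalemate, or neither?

Black to move; black king on h8.
In check: no.
King squares — g7: attacked by Kf6; h7: attacked by Nf8; g8: attacked by Bf7.
Legal moves for Black: none.
Not in check and no legal moves → stalemate.

stalemate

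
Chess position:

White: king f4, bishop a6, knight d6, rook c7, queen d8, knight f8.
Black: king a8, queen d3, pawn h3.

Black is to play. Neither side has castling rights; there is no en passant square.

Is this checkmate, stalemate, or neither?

checkmate

Black to move; black king on a8.
In check: yes, from the white queen on d8.
King squares — a7: attacked by Rc7; b7: attacked by Ba6; b8: attacked by Qd8.
Legal moves for Black: none.
In check with no legal moves → checkmate.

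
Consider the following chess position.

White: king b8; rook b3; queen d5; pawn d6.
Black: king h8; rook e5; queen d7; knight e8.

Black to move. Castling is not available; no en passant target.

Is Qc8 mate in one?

After Qc8: white king on b8; in check: yes, from the black queen on c8.
White has 2 legal replies: Kxc8, Ka7.
In check but a legal move exists → not checkmate.

no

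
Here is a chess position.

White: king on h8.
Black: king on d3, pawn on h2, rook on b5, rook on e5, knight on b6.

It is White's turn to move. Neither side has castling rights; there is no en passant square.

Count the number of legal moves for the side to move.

3

White to move; king on h8.
In check: no.
Legal moves: Kg8, Kh7, Kg7.
Count: 3.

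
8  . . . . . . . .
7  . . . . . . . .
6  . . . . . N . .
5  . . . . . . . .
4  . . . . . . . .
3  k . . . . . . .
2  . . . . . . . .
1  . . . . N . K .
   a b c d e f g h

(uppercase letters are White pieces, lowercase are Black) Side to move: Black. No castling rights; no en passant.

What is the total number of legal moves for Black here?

5

Black to move; king on a3.
In check: no.
Legal moves: Kb4, Ka4, Kb3, Kb2, Ka2.
Count: 5.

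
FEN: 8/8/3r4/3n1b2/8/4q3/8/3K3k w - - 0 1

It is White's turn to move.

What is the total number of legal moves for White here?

White to move; king on d1.
In check: no.
Legal moves: none.
Count: 0.

0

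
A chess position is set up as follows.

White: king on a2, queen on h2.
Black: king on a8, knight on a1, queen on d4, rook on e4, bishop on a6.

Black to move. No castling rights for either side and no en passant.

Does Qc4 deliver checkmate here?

no

After Qc4: white king on a2; in check: yes, from the black queen on c4.
White has 4 legal replies: Ka3, Kb2, Kb1, Kxa1.
In check but a legal move exists → not checkmate.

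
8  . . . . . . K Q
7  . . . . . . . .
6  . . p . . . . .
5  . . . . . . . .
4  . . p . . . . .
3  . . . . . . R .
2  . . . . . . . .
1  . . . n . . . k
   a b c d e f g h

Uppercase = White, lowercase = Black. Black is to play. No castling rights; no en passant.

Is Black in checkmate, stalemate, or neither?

Black to move; black king on h1.
In check: yes, from the white queen on h8.
King squares — g1: attacked by Rg3; g2: attacked by Rg3; h2: attacked by Qh8.
Legal moves for Black: none.
In check with no legal moves → checkmate.

checkmate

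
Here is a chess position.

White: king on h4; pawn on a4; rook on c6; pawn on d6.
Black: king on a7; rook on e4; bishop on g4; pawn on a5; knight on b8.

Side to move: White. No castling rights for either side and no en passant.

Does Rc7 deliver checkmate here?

After Rc7: black king on a7; in check: yes, from the white rook on c7.
Black has 3 legal replies: Ka8, Kb6, Ka6.
In check but a legal move exists → not checkmate.

no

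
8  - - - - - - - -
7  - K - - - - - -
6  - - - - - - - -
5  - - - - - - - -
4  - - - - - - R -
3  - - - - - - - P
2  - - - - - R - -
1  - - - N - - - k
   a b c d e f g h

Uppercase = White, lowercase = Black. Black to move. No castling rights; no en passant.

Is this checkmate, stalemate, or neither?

Black to move; black king on h1.
In check: no.
King squares — g1: attacked by Rg4; g2: attacked by Rf2; h2: attacked by Rf2.
Legal moves for Black: none.
Not in check and no legal moves → stalemate.

stalemate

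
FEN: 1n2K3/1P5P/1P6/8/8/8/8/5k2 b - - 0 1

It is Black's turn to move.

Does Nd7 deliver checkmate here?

After Nd7: white king on e8; in check: no.
White is not in check, so this cannot be checkmate.

no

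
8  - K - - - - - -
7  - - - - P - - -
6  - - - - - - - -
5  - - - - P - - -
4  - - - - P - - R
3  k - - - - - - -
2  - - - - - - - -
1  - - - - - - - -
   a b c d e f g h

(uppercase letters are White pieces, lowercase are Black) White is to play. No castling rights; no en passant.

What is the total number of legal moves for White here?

White to move; king on b8.
In check: no.
Legal moves: Kc8, Ka8, Kc7, Kb7, Ka7, Rh8, Rh7, Rh6, Rh5, Rg4, Rf4, Rh3+, Rh2, Rh1, e8=Q, e8=R, e8=B, e8=N, e6.
Count: 19.

19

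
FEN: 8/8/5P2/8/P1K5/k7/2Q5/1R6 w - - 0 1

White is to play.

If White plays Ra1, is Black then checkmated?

yes

After Ra1: black king on a3; in check: yes, from the white rook on a1.
King squares — a2: attacked by Ra1; b2: attacked by Qc2; b3: attacked by Qc2; a4: attacked by Ra1; b4: attacked by Kc4.
Black has no legal moves → checkmate.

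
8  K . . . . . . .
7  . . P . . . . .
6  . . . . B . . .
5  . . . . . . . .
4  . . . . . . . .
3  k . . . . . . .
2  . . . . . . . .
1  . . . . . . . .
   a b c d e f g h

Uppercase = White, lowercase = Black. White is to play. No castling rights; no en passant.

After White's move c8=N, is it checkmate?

After c8=N: black king on a3; in check: no.
Black is not in check, so this cannot be checkmate.

no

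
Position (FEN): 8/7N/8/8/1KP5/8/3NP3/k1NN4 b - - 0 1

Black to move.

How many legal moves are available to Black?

0

Black to move; king on a1.
In check: no.
Legal moves: none.
Count: 0.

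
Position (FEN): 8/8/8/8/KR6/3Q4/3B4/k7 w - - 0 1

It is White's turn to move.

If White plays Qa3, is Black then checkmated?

yes

After Qa3: black king on a1; in check: yes, from the white queen on a3.
King squares — b1: attacked by Rb4; a2: attacked by Qa3; b2: attacked by Qa3.
Black has no legal moves → checkmate.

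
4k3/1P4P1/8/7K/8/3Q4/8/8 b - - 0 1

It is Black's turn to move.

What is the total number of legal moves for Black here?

2

Black to move; king on e8.
In check: no.
Legal moves: Kf7, Ke7.
Count: 2.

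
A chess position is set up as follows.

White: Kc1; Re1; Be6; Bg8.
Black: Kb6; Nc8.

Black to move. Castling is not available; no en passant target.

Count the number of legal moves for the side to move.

Black to move; king on b6.
In check: no.
Legal moves: Ne7, Na7, Nd6, Kc7, Kb7, Ka7, Kc6, Ka6, Kc5, Kb5, Ka5.
Count: 11.

11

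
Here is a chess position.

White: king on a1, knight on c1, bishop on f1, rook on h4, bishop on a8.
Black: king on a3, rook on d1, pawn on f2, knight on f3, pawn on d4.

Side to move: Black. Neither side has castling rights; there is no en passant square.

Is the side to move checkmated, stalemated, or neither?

neither

Black to move; black king on a3.
In check: no.
Legal moves for Black: Ng5, Ne5, Nxh4, Nh2, Nd2, Ng1, Ne1, Kb4, Ka4, Rd3, Rd2, Rxf1, Re1, Rxc1#, d3.
Black has 15 legal moves and is not in check → neither.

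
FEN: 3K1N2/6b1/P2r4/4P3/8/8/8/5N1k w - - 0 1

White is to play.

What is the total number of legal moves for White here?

6

White to move; king on d8.
In check: yes, from the black rook on d6.
Legal moves: Ke8, Kc8, Ke7, Kc7, Nd7, exd6.
Count: 6.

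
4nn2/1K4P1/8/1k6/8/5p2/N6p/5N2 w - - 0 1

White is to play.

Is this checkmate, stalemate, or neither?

neither

White to move; white king on b7.
In check: no.
Legal moves for White include: Kc8, Kb8, Ka8, Ka7, Nb4, Nc3+, Nc1, Ng3, Ne3, Nxh2, Nd2, gxf8=Q, gxf8=R, gxf8=B, gxf8=N, g8=Q, g8=R, g8=B, ... (list truncated; more exist).
White has legal moves and is not in check → neither.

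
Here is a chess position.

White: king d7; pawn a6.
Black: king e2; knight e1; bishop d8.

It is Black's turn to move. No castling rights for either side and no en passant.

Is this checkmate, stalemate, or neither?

Black to move; black king on e2.
In check: no.
Legal moves for Black: Be7, Bc7, Bf6, Bb6, Bg5, Ba5, Bh4, Kf3, Ke3, Kd3, Kf2, Kd2, Kf1, Kd1, Nf3, Nd3, Ng2, Nc2.
Black has 18 legal moves and is not in check → neither.

neither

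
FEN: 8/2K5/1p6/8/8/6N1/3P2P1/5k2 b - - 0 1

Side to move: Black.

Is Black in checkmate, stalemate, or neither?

neither

Black to move; black king on f1.
In check: yes, from the white knight on g3.
King squares — e1: available; g1: available; e2: attacked by Ng3; f2: available; g2: available.
Legal moves for Black: Kxg2, Kf2, Kg1, Ke1.
Black is in check but has 4 legal moves → neither.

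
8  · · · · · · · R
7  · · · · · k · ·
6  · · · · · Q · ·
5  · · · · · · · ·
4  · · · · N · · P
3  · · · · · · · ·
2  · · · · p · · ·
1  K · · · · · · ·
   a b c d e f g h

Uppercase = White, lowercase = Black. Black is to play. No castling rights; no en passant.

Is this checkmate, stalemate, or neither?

checkmate

Black to move; black king on f7.
In check: yes, from the white queen on f6.
King squares — e6: attacked by Qf6; f6: attacked by Ne4; g6: attacked by Qf6; e7: attacked by Qf6; g7: attacked by Qf6; e8: attacked by Rh8; f8: attacked by Qf6; g8: attacked by Rh8.
Legal moves for Black: none.
In check with no legal moves → checkmate.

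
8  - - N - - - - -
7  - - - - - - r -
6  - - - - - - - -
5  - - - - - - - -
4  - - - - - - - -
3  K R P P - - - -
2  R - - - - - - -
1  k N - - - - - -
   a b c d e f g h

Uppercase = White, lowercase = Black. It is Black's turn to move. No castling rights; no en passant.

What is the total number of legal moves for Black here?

0

Black to move; king on a1.
In check: yes, from the white rook on a2.
Legal moves: none.
Count: 0.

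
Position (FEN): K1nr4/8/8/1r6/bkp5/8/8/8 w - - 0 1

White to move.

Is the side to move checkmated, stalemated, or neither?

stalemate

White to move; white king on a8.
In check: no.
King squares — a7: attacked by Nc8; b7: attacked by Rb5; b8: attacked by Rb5.
Legal moves for White: none.
Not in check and no legal moves → stalemate.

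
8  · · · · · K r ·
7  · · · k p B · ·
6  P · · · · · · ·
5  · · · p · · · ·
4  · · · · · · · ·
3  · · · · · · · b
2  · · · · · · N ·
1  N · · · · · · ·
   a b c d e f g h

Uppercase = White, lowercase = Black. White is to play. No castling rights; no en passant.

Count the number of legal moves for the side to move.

2

White to move; king on f8.
In check: yes, from the black rook on g8.
Legal moves: Kxg8, Bxg8.
Count: 2.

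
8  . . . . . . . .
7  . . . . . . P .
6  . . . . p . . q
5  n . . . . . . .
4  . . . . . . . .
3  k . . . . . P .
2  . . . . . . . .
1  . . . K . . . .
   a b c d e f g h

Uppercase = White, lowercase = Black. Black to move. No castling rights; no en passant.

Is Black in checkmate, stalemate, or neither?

Black to move; black king on a3.
In check: no.
Legal moves for Black include: Qh8, Qh7, Qxg7, Qg6, Qf6, Qh5+, Qg5, Qh4, Qf4, Qh3, Qe3, Qh2, Qd2+, Qh1+, Qc1+, Nb7, Nc6, Nc4, ... (list truncated; more exist).
Black has legal moves and is not in check → neither.

neither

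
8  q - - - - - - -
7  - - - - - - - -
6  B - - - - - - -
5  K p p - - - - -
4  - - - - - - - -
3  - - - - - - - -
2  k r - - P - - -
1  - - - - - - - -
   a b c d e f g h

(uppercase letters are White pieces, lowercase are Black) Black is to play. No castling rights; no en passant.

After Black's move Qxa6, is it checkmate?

After Qxa6: white king on a5; in check: yes, from the black queen on a6.
White has 1 legal reply: Kxa6.
In check but a legal move exists → not checkmate.

no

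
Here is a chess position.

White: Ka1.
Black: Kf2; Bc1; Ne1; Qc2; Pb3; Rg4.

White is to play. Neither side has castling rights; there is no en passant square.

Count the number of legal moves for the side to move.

White to move; king on a1.
In check: no.
Legal moves: none.
Count: 0.

0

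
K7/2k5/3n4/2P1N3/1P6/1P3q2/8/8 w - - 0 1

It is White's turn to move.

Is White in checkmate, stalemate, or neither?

neither

White to move; white king on a8.
In check: yes, from the black queen on f3.
Legal moves for White: Ka7, Nc6, Nxf3, c6.
White is in check but has 4 legal moves → neither.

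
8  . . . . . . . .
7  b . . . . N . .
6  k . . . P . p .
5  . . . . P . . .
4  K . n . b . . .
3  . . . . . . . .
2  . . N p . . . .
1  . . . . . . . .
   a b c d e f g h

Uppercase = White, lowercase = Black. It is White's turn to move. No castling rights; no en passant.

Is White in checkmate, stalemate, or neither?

White to move; white king on a4.
In check: no.
Legal moves for White: Nh8, Nd8, Nh6, Nd6, Ng5, Kb4, Kb3, Nd4, Nb4+, Ne3, Na3, Ne1, Na1, e7.
White has 14 legal moves and is not in check → neither.

neither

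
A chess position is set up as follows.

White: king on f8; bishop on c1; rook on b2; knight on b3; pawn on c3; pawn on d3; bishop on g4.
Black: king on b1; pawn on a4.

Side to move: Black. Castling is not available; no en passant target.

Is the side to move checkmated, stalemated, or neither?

Black to move; black king on b1.
In check: yes, from the white rook on b2.
King squares — a1: attacked by Nb3; c1: attacked by Nb3; a2: attacked by Rb2; b2: attacked by Bc1; c2: attacked by Rb2.
Legal moves for Black: none.
In check with no legal moves → checkmate.

checkmate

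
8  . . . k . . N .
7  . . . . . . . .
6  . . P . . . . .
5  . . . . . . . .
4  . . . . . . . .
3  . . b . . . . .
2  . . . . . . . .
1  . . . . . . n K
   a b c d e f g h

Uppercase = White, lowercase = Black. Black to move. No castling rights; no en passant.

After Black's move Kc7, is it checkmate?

After Kc7: white king on h1; in check: no.
White is not in check, so this cannot be checkmate.

no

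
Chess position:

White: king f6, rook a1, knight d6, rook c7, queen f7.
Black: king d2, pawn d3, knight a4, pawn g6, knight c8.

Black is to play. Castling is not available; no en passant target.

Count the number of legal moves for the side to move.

Black to move; king on d2.
In check: no.
Legal moves: Ne7, Na7, Nxd6, Ncb6, Nab6, Nc5, Nc3, Nb2, Ke3, Ke2, g5.
Count: 11.

11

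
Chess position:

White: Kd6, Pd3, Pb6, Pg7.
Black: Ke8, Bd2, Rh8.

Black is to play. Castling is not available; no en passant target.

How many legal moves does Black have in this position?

20

Black to move; king on e8.
In check: no.
Legal moves: Rg8, Rf8, Rh7, Rh6+, Rh5, Rh4, Rh3, Rh2, Rh1, Kd8, Kf7, Bh6, Bg5, Ba5, Bf4+, Bb4+, Be3, Bc3, Be1, Bc1.
Count: 20.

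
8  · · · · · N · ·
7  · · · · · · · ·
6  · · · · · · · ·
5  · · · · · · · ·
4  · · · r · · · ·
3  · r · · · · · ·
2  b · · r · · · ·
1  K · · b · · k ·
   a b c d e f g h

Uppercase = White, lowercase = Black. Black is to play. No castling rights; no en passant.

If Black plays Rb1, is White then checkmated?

After Rb1: white king on a1; in check: yes, from the black rook on b1.
King squares — b1: attacked by Ba2; a2: attacked by Rd2; b2: attacked by Rb1.
White has no legal moves → checkmate.

yes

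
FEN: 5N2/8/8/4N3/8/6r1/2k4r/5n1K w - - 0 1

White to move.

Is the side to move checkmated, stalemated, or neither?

White to move; white king on h1.
In check: yes, from the black rook on h2.
King squares — g1: attacked by Rg3; g2: attacked by Rh2; h2: attacked by Nf1.
Legal moves for White: none.
In check with no legal moves → checkmate.

checkmate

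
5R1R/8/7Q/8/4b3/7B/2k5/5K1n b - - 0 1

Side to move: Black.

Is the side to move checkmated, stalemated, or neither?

neither

Black to move; black king on c2.
In check: no.
Legal moves for Black: Ba8, Bh7, Bb7, Bg6, Bc6, Bf5, Bd5, Bf3, Bd3+, Bg2+, Kd3, Kc3, Kb3, Kb2, Kd1, Kb1, Ng3+, Nf2.
Black has 18 legal moves and is not in check → neither.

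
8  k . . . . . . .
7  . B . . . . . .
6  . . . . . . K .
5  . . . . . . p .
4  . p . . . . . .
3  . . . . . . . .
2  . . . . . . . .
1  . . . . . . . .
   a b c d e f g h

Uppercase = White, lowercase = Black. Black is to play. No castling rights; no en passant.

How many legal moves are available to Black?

Black to move; king on a8.
In check: yes, from the white bishop on b7.
Legal moves: Kb8, Kxb7, Ka7.
Count: 3.

3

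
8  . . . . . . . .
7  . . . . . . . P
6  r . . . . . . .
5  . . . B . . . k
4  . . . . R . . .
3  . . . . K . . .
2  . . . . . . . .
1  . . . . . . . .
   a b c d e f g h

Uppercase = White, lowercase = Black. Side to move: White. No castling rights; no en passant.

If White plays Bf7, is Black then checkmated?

After Bf7: black king on h5; in check: yes, from the white bishop on f7.
Black has 3 legal replies: Kh6, Kg5, Rg6.
In check but a legal move exists → not checkmate.

no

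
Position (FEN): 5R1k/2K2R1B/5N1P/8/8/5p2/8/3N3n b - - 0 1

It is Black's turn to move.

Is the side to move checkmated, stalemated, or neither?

Black to move; black king on h8.
In check: yes, from the white rook on f8.
King squares — g7: attacked by Ph6; h7: attacked by Nf6; g8: attacked by Nf6.
Legal moves for Black: none.
In check with no legal moves → checkmate.

checkmate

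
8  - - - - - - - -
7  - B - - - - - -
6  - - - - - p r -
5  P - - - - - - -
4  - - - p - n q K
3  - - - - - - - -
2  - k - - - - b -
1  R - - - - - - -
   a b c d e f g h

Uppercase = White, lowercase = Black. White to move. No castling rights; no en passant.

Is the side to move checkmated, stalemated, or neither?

checkmate

White to move; white king on h4.
In check: yes, from the black queen on g4.
King squares — g3: attacked by Qg4; h3: attacked by Bg2; g4: attacked by Rg6; g5: attacked by Qg4; h5: attacked by Nf4.
Legal moves for White: none.
In check with no legal moves → checkmate.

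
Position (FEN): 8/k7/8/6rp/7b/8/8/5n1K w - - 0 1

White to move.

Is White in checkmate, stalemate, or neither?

White to move; white king on h1.
In check: no.
King squares — g1: attacked by Rg5; g2: attacked by Rg5; h2: attacked by Nf1.
Legal moves for White: none.
Not in check and no legal moves → stalemate.

stalemate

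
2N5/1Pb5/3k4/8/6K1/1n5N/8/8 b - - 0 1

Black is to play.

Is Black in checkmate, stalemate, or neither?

Black to move; black king on d6.
In check: yes, from the white knight on c8.
King squares — c5: available; d5: available; e5: available; c6: available; e6: available; c7: own bishop; d7: available; e7: attacked by Nc8.
Legal moves for Black: Kd7, Ke6, Kc6, Ke5, Kd5, Kc5.
Black is in check but has 6 legal moves → neither.

neither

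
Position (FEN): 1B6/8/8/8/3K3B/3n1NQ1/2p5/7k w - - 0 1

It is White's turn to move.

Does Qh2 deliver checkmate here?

yes

After Qh2: black king on h1; in check: yes, from the white queen on h2.
King squares — g1: attacked by Qh2; g2: attacked by Qh2; h2: attacked by Nf3.
Black has no legal moves → checkmate.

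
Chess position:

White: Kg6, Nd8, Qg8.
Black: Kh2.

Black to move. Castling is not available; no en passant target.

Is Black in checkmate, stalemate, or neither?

neither

Black to move; black king on h2.
In check: no.
Legal moves for Black: Kh3, Kg3, Kg2, Kh1, Kg1.
Black has 5 legal moves and is not in check → neither.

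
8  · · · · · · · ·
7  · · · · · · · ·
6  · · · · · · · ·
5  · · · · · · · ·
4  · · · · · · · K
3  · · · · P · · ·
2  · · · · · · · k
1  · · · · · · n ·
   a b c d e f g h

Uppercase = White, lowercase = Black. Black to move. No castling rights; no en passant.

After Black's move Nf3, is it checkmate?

After Nf3: white king on h4; in check: yes, from the black knight on f3.
White has 2 legal replies: Kh5, Kg4.
In check but a legal move exists → not checkmate.

no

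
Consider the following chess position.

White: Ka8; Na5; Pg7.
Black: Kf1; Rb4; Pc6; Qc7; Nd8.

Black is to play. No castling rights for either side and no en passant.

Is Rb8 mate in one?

After Rb8: white king on a8; in check: yes, from the black rook on b8.
King squares — a7: attacked by Qc7; b7: attacked by Qc7; b8: attacked by Qc7.
White has no legal moves → checkmate.

yes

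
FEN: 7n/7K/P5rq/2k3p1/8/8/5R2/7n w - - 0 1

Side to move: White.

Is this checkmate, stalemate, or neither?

White to move; white king on h7.
In check: yes, from the black queen on h6.
King squares — g6: attacked by Qh6; h6: attacked by Rg6; g7: attacked by Rg6; g8: attacked by Rg6; h8: attacked by Qh6.
Legal moves for White: none.
In check with no legal moves → checkmate.

checkmate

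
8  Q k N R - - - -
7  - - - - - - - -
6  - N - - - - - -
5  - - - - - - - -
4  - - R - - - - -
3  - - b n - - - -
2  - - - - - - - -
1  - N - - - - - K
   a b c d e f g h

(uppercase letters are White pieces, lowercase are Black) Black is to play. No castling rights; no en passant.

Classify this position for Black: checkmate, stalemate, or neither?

Black to move; black king on b8.
In check: yes, from the white queen on a8.
King squares — a7: attacked by Qa8; b7: attacked by Qa8; c7: attacked by Rc4; a8: attacked by Nb6; c8: attacked by Rc4.
Legal moves for Black: none.
In check with no legal moves → checkmate.

checkmate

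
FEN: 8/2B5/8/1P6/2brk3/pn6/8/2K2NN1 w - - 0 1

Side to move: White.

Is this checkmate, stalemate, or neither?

neither

White to move; white king on c1.
In check: yes, from the black knight on b3.
King squares — b1: available; d1: attacked by Rd4; b2: attacked by Pa3; c2: available; d2: attacked by Nb3.
Legal moves for White: Kc2, Kb1.
White is in check but has 2 legal moves → neither.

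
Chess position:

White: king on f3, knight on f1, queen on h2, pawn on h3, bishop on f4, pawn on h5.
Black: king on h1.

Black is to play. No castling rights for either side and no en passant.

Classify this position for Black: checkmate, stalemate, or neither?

checkmate

Black to move; black king on h1.
In check: yes, from the white queen on h2.
King squares — g1: attacked by Qh2; g2: attacked by Qh2; h2: attacked by Nf1.
Legal moves for Black: none.
In check with no legal moves → checkmate.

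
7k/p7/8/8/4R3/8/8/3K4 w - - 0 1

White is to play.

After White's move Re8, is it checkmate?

After Re8: black king on h8; in check: yes, from the white rook on e8.
Black has 2 legal replies: Kh7, Kg7.
In check but a legal move exists → not checkmate.

no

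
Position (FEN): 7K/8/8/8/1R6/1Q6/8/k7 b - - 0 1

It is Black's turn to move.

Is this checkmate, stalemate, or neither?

Black to move; black king on a1.
In check: no.
King squares — b1: attacked by Qb3; a2: attacked by Qb3; b2: attacked by Qb3.
Legal moves for Black: none.
Not in check and no legal moves → stalemate.

stalemate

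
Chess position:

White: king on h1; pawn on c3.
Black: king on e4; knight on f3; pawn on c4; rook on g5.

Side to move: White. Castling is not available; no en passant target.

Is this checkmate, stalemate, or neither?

White to move; white king on h1.
In check: no.
King squares — g1: attacked by Nf3; g2: attacked by Rg5; h2: attacked by Nf3.
Legal moves for White: none.
Not in check and no legal moves → stalemate.

stalemate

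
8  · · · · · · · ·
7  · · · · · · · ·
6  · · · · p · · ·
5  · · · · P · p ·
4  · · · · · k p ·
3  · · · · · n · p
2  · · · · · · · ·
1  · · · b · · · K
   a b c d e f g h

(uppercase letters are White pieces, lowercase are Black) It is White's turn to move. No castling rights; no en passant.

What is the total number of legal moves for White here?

White to move; king on h1.
In check: no.
Legal moves: none.
Count: 0.

0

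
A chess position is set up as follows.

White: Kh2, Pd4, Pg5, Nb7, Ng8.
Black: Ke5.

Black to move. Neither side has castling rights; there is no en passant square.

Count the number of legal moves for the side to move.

Black to move; king on e5.
In check: yes, from the white pawn on d4.
Legal moves: Ke6, Kf5, Kd5, Kf4, Ke4, Kxd4.
Count: 6.

6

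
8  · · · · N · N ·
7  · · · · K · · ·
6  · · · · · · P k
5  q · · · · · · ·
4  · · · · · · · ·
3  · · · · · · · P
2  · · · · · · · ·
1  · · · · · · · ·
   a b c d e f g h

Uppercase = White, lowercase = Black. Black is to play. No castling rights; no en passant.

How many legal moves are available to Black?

3

Black to move; king on h6.
In check: yes, from the white knight on g8.
Legal moves: Kxg6, Kh5, Kg5.
Count: 3.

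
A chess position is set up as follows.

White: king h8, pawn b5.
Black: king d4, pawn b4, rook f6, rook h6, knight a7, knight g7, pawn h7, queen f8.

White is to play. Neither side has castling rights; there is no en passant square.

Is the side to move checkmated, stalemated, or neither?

White to move; white king on h8.
In check: yes, from the black queen on f8.
King squares — g7: attacked by Qf8; h7: attacked by Rh6; g8: attacked by Qf8.
Legal moves for White: none.
In check with no legal moves → checkmate.

checkmate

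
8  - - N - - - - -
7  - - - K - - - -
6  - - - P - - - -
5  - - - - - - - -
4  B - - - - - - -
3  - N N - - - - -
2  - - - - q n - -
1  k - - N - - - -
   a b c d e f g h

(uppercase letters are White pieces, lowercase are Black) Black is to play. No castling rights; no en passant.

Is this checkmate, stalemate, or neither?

Black to move; black king on a1.
In check: yes, from the white knight on b3.
King squares — b1: attacked by Nc3; a2: attacked by Nc3; b2: attacked by Nd1.
Legal moves for Black: none.
In check with no legal moves → checkmate.

checkmate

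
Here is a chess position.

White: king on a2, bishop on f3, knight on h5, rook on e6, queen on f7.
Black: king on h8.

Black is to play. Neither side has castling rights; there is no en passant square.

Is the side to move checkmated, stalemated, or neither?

stalemate

Black to move; black king on h8.
In check: no.
King squares — g7: attacked by Nh5; h7: attacked by Qf7; g8: attacked by Qf7.
Legal moves for Black: none.
Not in check and no legal moves → stalemate.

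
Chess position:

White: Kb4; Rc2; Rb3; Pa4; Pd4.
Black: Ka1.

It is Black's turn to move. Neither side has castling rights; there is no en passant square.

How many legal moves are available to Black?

Black to move; king on a1.
In check: no.
Legal moves: none.
Count: 0.

0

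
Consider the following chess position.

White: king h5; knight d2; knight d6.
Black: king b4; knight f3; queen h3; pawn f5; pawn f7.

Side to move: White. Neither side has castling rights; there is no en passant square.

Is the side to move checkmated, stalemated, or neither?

checkmate

White to move; white king on h5.
In check: yes, from the black queen on h3.
King squares — g4: attacked by Qh3; h4: attacked by Nf3; g5: attacked by Nf3; g6: attacked by Pf7; h6: attacked by Qh3.
Legal moves for White: none.
In check with no legal moves → checkmate.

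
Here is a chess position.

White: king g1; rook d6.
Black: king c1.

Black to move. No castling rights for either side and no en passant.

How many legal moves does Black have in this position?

3

Black to move; king on c1.
In check: no.
Legal moves: Kc2, Kb2, Kb1.
Count: 3.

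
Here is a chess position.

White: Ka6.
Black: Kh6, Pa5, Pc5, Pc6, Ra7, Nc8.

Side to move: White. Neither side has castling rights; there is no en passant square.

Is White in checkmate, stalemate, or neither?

White to move; white king on a6.
In check: yes, from the black rook on a7.
King squares — a5: attacked by Ra7; b5: attacked by Pc6; b6: attacked by Nc8; a7: attacked by Nc8; b7: attacked by Ra7.
Legal moves for White: none.
In check with no legal moves → checkmate.

checkmate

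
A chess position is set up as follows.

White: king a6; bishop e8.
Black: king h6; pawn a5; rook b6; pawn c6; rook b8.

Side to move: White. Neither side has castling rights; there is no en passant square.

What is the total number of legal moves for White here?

White to move; king on a6.
In check: yes, from the black rook on b6.
Legal moves: Ka7, Kxa5.
Count: 2.

2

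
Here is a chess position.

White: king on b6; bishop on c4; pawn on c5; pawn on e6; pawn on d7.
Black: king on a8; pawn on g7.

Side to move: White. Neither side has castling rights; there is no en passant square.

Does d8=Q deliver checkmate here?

After d8=Q: black king on a8; in check: yes, from the white queen on d8.
King squares — a7: attacked by Kb6; b7: attacked by Kb6; b8: attacked by Qd8.
Black has no legal moves → checkmate.

yes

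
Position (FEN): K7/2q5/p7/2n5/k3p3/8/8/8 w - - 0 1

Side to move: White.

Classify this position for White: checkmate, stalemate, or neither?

White to move; white king on a8.
In check: no.
King squares — a7: attacked by Qc7; b7: attacked by Nc5; b8: attacked by Qc7.
Legal moves for White: none.
Not in check and no legal moves → stalemate.

stalemate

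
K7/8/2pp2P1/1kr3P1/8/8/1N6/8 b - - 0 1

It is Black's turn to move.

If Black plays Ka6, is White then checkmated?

no

After Ka6: white king on a8; in check: no.
White is not in check, so this cannot be checkmate.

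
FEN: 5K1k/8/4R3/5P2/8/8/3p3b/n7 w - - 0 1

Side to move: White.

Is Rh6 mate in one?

yes

After Rh6: black king on h8; in check: yes, from the white rook on h6.
King squares — g7: attacked by Kf8; h7: attacked by Rh6; g8: attacked by Kf8.
Black has no legal moves → checkmate.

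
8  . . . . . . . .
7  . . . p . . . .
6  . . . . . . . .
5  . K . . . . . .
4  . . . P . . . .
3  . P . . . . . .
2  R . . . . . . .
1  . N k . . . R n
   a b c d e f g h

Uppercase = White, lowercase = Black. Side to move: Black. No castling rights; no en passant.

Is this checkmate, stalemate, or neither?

checkmate

Black to move; black king on c1.
In check: yes, from the white rook on g1.
King squares — b1: attacked by Rg1; d1: attacked by Rg1; b2: attacked by Ra2; c2: attacked by Ra2; d2: attacked by Nb1.
Legal moves for Black: none.
In check with no legal moves → checkmate.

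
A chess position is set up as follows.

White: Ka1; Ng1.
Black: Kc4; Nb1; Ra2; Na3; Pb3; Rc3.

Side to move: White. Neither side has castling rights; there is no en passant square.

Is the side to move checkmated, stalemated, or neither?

checkmate

White to move; white king on a1.
In check: yes, from the black rook on a2.
King squares — b1: attacked by Na3; a2: attacked by Pb3; b2: attacked by Ra2.
Legal moves for White: none.
In check with no legal moves → checkmate.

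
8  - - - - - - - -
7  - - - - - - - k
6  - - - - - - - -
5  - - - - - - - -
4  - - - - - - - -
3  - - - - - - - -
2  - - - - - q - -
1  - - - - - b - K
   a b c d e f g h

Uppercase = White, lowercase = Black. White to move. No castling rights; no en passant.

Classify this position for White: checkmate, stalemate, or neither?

White to move; white king on h1.
In check: no.
King squares — g1: attacked by Qf2; g2: attacked by Bf1; h2: attacked by Qf2.
Legal moves for White: none.
Not in check and no legal moves → stalemate.

stalemate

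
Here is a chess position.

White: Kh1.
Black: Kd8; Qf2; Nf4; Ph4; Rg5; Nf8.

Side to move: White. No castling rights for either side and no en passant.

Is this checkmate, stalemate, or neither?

White to move; white king on h1.
In check: no.
King squares — g1: attacked by Qf2; g2: attacked by Qf2; h2: attacked by Qf2.
Legal moves for White: none.
Not in check and no legal moves → stalemate.

stalemate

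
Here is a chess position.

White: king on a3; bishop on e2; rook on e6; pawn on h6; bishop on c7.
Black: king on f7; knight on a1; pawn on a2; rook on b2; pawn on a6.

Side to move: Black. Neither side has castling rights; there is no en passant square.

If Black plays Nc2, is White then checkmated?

no

After Nc2: white king on a3; in check: yes, from the black knight on c2.
White has 2 legal replies: Ka4, Kxb2.
In check but a legal move exists → not checkmate.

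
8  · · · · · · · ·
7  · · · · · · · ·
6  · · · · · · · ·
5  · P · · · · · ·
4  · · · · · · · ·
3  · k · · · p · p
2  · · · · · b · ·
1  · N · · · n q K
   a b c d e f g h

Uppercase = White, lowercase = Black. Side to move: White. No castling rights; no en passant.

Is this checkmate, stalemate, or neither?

White to move; white king on h1.
In check: yes, from the black queen on g1.
King squares — g1: attacked by Bf2; g2: attacked by Qg1; h2: attacked by Nf1.
Legal moves for White: none.
In check with no legal moves → checkmate.

checkmate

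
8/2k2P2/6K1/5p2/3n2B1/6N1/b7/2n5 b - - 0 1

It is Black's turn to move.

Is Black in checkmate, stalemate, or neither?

neither

Black to move; black king on c7.
In check: no.
Legal moves for Black include: Kd8, Kc8, Kb8, Kd7, Kb7, Kd6, Kc6, Kb6, Ne6, Nc6, Nb5, Nf3, Ndb3, Nde2, Nc2, Bxf7+, Be6, Bd5, ... (list truncated; more exist).
Black has legal moves and is not in check → neither.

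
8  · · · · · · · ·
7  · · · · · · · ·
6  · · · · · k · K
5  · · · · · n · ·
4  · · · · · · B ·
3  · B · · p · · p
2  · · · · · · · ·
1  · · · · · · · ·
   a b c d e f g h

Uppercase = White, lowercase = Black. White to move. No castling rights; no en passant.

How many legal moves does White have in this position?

3

White to move; king on h6.
In check: yes, from the black knight on f5.
Legal moves: Kh7, Kh5, Bxf5.
Count: 3.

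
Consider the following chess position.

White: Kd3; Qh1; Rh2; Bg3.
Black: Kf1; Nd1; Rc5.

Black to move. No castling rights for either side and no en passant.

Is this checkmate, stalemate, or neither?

checkmate

Black to move; black king on f1.
In check: yes, from the white queen on h1.
King squares — e1: attacked by Qh1; g1: attacked by Qh1; e2: attacked by Rh2; f2: attacked by Rh2; g2: attacked by Qh1.
Legal moves for Black: none.
In check with no legal moves → checkmate.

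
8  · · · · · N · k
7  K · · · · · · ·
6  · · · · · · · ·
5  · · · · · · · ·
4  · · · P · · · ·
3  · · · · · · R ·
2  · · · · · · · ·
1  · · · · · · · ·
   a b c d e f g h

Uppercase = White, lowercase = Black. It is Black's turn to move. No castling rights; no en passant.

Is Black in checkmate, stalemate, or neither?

Black to move; black king on h8.
In check: no.
King squares — g7: attacked by Rg3; h7: attacked by Nf8; g8: attacked by Rg3.
Legal moves for Black: none.
Not in check and no legal moves → stalemate.

stalemate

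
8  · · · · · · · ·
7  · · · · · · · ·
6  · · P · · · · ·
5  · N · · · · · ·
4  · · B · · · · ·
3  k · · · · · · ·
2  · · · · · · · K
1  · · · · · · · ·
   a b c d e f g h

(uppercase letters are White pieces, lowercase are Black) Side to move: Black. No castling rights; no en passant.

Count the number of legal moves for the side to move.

3

Black to move; king on a3.
In check: yes, from the white knight on b5.
Legal moves: Kb4, Ka4, Kb2.
Count: 3.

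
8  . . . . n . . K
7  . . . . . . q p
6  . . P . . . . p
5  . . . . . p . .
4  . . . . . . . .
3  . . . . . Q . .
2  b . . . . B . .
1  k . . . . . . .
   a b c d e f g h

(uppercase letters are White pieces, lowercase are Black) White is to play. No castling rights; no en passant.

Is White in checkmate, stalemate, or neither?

White to move; white king on h8.
In check: yes, from the black queen on g7.
King squares — g7: attacked by Ne8; h7: attacked by Qg7; g8: attacked by Ba2.
Legal moves for White: none.
In check with no legal moves → checkmate.

checkmate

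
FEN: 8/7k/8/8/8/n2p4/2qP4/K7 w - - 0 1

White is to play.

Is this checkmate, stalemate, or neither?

stalemate

White to move; white king on a1.
In check: no.
King squares — b1: attacked by Qc2; a2: attacked by Qc2; b2: attacked by Qc2.
Legal moves for White: none.
Not in check and no legal moves → stalemate.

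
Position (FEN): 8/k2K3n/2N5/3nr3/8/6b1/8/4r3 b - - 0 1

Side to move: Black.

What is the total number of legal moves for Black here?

4

Black to move; king on a7.
In check: yes, from the white knight on c6.
Legal moves: Ka8, Kb7, Kb6, Ka6.
Count: 4.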